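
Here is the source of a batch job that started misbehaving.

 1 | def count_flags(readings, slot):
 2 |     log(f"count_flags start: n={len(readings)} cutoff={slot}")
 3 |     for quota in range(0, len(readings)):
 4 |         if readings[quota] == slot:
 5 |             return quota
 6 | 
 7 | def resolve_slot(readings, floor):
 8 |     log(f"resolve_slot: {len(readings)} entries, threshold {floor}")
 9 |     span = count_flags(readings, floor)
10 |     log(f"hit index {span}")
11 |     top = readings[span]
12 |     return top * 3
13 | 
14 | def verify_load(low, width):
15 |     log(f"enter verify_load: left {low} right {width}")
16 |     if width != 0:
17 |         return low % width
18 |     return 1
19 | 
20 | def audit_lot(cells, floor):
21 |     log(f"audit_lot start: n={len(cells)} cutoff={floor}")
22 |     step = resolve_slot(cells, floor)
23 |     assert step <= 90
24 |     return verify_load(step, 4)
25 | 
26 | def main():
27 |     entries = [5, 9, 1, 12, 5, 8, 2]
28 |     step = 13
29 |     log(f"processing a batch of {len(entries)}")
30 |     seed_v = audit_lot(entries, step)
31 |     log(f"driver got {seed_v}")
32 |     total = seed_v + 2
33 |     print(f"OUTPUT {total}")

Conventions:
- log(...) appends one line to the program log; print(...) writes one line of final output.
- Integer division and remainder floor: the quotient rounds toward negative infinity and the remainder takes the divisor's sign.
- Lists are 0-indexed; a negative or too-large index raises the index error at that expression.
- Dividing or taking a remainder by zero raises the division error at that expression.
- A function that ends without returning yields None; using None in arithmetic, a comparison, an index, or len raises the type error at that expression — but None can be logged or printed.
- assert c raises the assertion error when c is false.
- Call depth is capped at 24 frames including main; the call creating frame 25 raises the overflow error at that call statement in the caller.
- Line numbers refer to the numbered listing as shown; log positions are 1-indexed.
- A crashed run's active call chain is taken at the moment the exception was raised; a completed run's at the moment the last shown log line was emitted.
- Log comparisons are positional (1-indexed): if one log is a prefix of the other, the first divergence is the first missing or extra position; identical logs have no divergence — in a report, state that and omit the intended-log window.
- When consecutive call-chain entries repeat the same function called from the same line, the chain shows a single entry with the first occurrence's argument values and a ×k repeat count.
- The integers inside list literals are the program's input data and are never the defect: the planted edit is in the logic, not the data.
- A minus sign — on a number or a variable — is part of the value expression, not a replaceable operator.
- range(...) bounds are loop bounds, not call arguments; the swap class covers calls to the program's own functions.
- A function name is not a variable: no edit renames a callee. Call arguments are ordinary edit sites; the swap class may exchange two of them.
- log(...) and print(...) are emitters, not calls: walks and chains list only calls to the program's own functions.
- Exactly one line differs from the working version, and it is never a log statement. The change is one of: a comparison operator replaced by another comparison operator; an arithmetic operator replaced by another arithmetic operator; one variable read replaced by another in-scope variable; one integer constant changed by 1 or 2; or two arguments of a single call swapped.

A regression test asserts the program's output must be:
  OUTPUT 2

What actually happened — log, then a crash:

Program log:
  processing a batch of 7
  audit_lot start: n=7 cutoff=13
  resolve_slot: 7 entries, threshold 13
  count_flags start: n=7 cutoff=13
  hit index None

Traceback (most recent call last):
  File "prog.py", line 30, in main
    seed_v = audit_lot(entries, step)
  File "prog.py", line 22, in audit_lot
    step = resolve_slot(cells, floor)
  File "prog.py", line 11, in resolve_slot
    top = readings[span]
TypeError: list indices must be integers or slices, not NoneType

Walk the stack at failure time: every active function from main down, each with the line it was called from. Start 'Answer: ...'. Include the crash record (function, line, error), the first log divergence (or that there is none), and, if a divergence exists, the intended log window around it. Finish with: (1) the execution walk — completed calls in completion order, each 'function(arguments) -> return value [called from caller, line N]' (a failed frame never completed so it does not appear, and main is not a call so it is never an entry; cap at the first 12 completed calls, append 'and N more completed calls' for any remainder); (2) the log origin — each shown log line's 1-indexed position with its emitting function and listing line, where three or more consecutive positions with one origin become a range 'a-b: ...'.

Answer: main -> audit_lot (called at line 30) -> resolve_slot (called at line 22).
Core observation: The earliest visible damage is log position 2 — 'audit_lot start: n=7 cutoff=13' rather than the intended 'audit_lot start: n=7 cutoff=12'.
Crash: resolve_slot, line 11, TypeError.
First divergence: position 2; shown 'audit_lot start: n=7 cutoff=13' vs intended 'audit_lot start: n=7 cutoff=12'.
Intended log window:
  1: processing a batch of 7
  2: audit_lot start: n=7 cutoff=12
  3: resolve_slot: 7 entries, threshold 12
Execution walk:
  count_flags([5, 9, 1, 12, 5, 8, 2], 13) -> None  [called from resolve_slot, line 9]
Log origins:
  1: logged in main at line 29
  2: logged in audit_lot at line 21
  3: logged in resolve_slot at line 8
  4: logged in count_flags at line 2
  5: logged in resolve_slot at line 10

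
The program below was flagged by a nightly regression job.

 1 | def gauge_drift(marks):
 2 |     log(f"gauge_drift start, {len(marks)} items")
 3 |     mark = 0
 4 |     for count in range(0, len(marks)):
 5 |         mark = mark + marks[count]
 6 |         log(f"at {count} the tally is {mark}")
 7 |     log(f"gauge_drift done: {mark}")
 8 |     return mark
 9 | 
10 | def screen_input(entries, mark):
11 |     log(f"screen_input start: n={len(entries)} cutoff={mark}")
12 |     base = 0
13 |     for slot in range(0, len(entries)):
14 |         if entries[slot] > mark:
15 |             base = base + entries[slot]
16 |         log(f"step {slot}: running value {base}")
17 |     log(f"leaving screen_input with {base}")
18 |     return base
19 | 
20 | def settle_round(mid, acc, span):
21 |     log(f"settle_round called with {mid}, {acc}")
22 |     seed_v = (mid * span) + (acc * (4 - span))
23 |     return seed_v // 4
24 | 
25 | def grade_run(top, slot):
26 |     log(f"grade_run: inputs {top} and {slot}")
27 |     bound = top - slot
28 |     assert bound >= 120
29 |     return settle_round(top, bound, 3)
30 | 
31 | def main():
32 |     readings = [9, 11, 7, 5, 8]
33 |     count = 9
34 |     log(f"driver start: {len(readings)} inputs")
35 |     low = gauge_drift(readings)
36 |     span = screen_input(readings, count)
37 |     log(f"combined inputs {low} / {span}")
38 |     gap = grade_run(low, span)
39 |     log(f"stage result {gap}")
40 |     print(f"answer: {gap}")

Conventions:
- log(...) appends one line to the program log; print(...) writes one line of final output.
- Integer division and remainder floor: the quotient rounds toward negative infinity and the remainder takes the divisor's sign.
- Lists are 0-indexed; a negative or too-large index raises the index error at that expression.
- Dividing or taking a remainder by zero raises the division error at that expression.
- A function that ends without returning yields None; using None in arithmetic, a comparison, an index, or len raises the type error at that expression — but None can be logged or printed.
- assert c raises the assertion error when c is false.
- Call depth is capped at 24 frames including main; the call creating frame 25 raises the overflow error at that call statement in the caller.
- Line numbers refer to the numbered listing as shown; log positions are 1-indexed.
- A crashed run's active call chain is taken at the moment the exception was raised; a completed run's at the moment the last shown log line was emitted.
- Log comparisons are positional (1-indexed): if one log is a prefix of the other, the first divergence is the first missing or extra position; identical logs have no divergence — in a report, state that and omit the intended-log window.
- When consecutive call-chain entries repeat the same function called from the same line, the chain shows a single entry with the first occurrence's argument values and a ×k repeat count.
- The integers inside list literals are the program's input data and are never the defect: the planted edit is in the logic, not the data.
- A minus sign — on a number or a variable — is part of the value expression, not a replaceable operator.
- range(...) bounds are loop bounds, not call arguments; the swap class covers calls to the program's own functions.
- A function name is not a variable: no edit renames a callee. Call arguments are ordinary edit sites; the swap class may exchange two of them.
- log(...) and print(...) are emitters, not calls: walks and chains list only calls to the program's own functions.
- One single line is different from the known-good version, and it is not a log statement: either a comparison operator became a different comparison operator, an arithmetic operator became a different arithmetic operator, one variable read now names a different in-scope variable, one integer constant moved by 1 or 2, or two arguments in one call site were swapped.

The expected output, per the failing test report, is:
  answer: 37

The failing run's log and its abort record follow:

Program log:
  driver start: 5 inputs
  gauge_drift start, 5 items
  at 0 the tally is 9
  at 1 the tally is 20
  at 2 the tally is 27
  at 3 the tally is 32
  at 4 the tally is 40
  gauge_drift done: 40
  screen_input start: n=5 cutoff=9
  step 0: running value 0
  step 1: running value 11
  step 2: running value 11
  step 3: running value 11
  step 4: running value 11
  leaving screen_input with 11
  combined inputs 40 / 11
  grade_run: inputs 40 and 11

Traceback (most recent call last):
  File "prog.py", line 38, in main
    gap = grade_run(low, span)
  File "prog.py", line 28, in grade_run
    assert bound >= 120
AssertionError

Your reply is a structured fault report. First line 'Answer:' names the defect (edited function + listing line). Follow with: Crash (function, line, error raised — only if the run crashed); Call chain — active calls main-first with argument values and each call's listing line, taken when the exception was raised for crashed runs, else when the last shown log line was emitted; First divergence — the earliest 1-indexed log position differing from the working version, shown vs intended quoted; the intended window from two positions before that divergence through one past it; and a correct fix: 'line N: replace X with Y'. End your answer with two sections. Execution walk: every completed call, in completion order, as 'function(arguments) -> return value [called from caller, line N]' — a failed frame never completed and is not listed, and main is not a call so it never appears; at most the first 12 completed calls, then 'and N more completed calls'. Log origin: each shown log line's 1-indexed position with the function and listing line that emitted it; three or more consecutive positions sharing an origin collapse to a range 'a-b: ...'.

Answer: the defect is in grade_run at line 28.
Key fact: The log ends early — 17 lines, where the working version next logs 'settle_round called with 40, 29'.
Crash: grade_run, line 28, AssertionError.
Call chain: main -> grade_run(40, 11) (called at line 38).
First divergence: position 18; the shown log stops at 17 lines while the working version next logs 'settle_round called with 40, 29'.
Intended log window:
  16: combined inputs 40 / 11
  17: grade_run: inputs 40 and 11
  18: settle_round called with 40, 29
  19: stage result 37
Execution walk:
  gauge_drift([9, 11, 7, 5, 8]) -> 40  [called from main, line 35]
  screen_input([9, 11, 7, 5, 8], 9) -> 11  [called from main, line 36]
Origin of each log line:
  1: emitted by main (line 34)
  2: emitted by gauge_drift (line 2)
  3-7: emitted by gauge_drift (line 6)
  8: emitted by gauge_drift (line 7)
  9: emitted by screen_input (line 11)
  10-14: emitted by screen_input (line 16)
  15: emitted by screen_input (line 17)
  16: emitted by main (line 37)
  17: emitted by grade_run (line 26)
A correct fix: line 28: replace `>=` with `<=`.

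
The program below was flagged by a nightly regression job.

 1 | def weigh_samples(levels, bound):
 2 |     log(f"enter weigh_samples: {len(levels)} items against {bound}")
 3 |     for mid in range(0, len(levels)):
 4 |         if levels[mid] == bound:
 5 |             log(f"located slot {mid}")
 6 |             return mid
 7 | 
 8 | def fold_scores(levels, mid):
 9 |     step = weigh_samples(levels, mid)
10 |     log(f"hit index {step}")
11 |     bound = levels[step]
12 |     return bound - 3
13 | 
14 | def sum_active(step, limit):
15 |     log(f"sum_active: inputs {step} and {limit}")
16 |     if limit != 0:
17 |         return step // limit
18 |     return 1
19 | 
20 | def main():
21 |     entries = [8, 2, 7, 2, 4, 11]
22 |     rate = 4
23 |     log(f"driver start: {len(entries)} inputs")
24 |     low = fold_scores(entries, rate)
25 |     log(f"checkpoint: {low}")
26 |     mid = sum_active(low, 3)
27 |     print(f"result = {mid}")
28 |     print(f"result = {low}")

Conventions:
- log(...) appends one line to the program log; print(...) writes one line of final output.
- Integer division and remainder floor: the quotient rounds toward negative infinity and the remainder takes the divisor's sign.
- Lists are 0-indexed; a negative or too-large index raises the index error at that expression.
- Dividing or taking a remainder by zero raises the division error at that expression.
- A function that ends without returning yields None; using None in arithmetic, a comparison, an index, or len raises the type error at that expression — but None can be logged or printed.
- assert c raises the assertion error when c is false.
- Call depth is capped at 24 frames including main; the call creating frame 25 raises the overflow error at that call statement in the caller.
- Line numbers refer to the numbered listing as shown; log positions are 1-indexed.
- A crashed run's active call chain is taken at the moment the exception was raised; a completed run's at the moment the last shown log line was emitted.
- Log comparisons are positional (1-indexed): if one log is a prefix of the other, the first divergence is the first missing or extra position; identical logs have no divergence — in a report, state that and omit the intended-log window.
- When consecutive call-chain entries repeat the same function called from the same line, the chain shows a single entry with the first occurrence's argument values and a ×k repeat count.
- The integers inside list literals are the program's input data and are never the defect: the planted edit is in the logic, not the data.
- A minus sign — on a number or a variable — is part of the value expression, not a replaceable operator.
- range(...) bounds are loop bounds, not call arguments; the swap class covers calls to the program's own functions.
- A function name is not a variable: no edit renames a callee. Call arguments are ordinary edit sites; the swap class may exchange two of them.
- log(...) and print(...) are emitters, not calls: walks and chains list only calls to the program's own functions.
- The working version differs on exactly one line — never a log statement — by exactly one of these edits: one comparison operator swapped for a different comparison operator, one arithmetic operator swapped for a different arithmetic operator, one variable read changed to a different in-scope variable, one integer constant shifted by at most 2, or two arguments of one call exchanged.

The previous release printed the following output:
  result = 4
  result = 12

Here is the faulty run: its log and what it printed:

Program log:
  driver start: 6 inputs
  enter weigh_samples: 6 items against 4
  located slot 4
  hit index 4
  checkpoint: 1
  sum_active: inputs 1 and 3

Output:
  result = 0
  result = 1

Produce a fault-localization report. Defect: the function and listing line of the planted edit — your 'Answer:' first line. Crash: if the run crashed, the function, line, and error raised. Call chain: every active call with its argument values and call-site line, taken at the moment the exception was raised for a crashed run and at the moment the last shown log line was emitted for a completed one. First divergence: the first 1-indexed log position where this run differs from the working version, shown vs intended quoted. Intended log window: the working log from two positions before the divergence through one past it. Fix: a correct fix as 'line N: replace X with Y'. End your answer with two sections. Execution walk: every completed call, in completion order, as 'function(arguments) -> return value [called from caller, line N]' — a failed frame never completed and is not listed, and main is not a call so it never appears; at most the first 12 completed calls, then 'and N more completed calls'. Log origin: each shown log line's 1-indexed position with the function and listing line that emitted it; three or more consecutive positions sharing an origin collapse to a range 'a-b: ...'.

Answer: the defect is in fold_scores at line 12.
Key fact: The earliest visible damage is log position 5 — 'checkpoint: 1' rather than the intended 'checkpoint: 12'.
Call chain: main -> sum_active(1, 3) (called at line 26).
First divergence: at position 5 the run shows 'checkpoint: 1' where the working version logs 'checkpoint: 12'.
Intended log window:
  3: located slot 4
  4: hit index 4
  5: checkpoint: 12
  6: sum_active: inputs 12 and 3
Execution walk:
  weigh_samples([8, 2, 7, 2, 4, 11], 4) -> 4  [called from fold_scores, line 9]
  fold_scores([8, 2, 7, 2, 4, 11], 4) -> 1  [called from main, line 24]
  sum_active(1, 3) -> 0  [called from main, line 26]
Origin of each log line:
  1: from main, line 23
  2: from weigh_samples, line 2
  3: from weigh_samples, line 5
  4: from fold_scores, line 10
  5: from main, line 25
  6: from sum_active, line 15
A correct fix: line 12: replace `-` with `*`.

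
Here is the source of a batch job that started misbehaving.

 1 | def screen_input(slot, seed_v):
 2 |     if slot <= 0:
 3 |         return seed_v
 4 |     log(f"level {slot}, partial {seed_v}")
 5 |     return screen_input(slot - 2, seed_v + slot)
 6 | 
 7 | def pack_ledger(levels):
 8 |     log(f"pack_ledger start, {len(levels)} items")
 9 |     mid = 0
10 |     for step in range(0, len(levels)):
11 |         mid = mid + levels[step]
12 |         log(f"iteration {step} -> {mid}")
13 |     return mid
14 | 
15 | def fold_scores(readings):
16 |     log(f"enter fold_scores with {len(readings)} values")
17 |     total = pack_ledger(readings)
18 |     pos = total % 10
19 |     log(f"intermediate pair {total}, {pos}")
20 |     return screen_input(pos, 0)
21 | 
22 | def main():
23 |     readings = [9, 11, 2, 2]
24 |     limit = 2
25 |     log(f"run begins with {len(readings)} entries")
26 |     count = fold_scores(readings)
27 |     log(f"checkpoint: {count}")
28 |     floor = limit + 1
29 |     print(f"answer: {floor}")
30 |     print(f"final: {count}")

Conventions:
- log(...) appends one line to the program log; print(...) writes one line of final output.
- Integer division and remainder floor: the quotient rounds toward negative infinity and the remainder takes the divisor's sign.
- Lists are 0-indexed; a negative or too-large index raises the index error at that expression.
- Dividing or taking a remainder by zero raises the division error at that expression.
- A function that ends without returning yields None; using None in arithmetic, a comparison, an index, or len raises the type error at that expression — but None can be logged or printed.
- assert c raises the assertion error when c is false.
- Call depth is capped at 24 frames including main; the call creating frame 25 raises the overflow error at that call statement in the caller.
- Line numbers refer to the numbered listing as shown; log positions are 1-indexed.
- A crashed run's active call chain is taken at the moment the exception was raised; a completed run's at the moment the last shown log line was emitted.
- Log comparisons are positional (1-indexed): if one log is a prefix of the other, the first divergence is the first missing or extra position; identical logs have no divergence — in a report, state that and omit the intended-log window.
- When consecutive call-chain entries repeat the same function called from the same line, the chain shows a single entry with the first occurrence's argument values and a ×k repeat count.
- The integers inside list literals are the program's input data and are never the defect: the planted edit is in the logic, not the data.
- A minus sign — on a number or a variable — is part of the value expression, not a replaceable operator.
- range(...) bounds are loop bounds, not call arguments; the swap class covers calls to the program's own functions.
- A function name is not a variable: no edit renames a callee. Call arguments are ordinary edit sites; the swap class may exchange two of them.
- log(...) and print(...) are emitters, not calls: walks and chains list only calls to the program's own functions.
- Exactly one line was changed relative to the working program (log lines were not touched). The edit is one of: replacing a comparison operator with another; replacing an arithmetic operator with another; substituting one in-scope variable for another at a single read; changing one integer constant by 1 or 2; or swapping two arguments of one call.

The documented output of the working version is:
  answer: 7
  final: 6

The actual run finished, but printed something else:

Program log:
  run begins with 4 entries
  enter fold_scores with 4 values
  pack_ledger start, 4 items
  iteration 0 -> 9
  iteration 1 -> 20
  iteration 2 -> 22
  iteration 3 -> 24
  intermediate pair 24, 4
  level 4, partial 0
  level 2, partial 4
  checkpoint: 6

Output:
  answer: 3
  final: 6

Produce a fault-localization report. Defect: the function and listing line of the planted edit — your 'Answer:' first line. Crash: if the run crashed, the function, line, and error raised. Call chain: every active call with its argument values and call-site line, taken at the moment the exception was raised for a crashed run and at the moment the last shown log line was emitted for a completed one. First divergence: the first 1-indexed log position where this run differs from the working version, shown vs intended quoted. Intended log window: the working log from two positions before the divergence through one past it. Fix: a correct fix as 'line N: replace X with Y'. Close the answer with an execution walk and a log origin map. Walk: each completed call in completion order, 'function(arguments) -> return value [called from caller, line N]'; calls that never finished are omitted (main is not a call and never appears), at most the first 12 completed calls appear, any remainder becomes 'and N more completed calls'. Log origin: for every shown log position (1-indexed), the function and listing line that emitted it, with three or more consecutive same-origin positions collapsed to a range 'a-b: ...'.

Answer: the defect is in main at line 28.
Core observation: The two runs log identically and part ways only at the printed values.
Call chain: main.
First divergence: none; the two logs match at every position.
Execution walk:
  pack_ledger([9, 11, 2, 2]) -> 24  [called from fold_scores, line 17]
  screen_input(0, 6) -> 6  [called from screen_input, line 5]
  screen_input(2, 4) -> 6  [called from screen_input, line 5]
  screen_input(4, 0) -> 6  [called from fold_scores, line 20]
  fold_scores([9, 11, 2, 2]) -> 6  [called from main, line 26]
Origin of each log line:
  1: logged in main at line 25
  2: logged in fold_scores at line 16
  3: logged in pack_ledger at line 8
  4-7: logged in pack_ledger at line 12
  8: logged in fold_scores at line 19
  9: logged in screen_input at line 4
  10: logged in screen_input at line 4
  11: logged in main at line 27
A correct fix: line 28: replace `limit` with `count`.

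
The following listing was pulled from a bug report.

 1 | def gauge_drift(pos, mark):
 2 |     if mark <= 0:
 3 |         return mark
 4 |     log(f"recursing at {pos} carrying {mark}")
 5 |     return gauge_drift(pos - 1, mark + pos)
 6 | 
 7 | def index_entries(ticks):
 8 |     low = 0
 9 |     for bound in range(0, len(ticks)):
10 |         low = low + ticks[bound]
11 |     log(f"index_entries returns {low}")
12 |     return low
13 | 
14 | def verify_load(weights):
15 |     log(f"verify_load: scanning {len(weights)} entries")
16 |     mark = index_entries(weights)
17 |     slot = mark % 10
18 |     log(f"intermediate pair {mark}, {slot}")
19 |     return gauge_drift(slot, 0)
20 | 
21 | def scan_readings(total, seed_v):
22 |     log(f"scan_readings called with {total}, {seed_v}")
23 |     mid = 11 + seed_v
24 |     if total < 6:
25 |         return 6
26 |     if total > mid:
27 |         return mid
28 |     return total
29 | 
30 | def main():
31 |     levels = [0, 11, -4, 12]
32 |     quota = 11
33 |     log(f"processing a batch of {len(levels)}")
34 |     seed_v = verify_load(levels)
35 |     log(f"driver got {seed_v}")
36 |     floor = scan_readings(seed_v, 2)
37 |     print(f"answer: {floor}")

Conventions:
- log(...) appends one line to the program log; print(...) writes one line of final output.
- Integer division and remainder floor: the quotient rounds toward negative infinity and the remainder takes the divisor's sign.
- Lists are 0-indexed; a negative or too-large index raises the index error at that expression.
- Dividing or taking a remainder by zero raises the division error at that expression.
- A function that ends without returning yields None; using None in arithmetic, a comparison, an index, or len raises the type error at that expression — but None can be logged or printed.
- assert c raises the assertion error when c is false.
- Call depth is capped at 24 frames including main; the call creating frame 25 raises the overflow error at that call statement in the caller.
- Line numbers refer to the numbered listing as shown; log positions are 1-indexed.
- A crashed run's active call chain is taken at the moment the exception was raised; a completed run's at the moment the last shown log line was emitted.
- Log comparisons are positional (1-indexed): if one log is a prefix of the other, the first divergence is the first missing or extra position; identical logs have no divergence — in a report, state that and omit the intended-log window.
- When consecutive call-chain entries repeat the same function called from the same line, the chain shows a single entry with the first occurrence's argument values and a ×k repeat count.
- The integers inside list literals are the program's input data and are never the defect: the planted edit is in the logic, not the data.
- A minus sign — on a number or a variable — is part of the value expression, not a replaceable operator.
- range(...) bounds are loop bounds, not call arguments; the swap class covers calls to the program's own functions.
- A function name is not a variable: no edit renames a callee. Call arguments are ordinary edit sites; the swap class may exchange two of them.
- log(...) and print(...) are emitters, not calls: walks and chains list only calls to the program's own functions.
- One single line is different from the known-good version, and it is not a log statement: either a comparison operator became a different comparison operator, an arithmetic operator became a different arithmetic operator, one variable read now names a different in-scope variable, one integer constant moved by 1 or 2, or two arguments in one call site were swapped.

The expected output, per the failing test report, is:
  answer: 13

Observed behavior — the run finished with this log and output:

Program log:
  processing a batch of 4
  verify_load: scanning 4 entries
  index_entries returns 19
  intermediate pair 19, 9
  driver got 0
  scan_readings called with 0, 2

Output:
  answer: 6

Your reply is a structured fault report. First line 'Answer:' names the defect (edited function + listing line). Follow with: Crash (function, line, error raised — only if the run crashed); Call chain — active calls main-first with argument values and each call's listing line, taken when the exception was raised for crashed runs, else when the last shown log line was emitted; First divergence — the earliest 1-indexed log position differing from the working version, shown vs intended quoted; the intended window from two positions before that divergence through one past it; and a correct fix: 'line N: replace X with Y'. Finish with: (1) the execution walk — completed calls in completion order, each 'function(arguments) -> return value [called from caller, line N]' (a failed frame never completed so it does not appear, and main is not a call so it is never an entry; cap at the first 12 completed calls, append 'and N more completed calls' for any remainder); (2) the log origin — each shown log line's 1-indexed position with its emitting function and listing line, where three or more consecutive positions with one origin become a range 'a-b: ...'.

Answer: the defect is in gauge_drift at line 2.
Key observation: The earliest visible damage is log position 5 — 'driver got 0' rather than the intended 'recursing at 9 carrying 0'.
Call chain: main -> scan_readings(0, 2) (called at line 36).
First divergence: position 5 — the shown line 'driver got 0' should read 'recursing at 9 carrying 0'.
Intended log window:
  3: index_entries returns 19
  4: intermediate pair 19, 9
  5: recursing at 9 carrying 0
  6: recursing at 8 carrying 9
Execution walk:
  index_entries([0, 11, -4, 12]) -> 19  [called from verify_load, line 16]
  gauge_drift(9, 0) -> 0  [called from verify_load, line 19]
  verify_load([0, 11, -4, 12]) -> 0  [called from main, line 34]
  scan_readings(0, 2) -> 6  [called from main, line 36]
Log line origins:
  1: emitted by main (line 33)
  2: emitted by verify_load (line 15)
  3: emitted by index_entries (line 11)
  4: emitted by verify_load (line 18)
  5: emitted by main (line 35)
  6: emitted by scan_readings (line 22)
A correct fix: line 2: replace `mark` with `pos`.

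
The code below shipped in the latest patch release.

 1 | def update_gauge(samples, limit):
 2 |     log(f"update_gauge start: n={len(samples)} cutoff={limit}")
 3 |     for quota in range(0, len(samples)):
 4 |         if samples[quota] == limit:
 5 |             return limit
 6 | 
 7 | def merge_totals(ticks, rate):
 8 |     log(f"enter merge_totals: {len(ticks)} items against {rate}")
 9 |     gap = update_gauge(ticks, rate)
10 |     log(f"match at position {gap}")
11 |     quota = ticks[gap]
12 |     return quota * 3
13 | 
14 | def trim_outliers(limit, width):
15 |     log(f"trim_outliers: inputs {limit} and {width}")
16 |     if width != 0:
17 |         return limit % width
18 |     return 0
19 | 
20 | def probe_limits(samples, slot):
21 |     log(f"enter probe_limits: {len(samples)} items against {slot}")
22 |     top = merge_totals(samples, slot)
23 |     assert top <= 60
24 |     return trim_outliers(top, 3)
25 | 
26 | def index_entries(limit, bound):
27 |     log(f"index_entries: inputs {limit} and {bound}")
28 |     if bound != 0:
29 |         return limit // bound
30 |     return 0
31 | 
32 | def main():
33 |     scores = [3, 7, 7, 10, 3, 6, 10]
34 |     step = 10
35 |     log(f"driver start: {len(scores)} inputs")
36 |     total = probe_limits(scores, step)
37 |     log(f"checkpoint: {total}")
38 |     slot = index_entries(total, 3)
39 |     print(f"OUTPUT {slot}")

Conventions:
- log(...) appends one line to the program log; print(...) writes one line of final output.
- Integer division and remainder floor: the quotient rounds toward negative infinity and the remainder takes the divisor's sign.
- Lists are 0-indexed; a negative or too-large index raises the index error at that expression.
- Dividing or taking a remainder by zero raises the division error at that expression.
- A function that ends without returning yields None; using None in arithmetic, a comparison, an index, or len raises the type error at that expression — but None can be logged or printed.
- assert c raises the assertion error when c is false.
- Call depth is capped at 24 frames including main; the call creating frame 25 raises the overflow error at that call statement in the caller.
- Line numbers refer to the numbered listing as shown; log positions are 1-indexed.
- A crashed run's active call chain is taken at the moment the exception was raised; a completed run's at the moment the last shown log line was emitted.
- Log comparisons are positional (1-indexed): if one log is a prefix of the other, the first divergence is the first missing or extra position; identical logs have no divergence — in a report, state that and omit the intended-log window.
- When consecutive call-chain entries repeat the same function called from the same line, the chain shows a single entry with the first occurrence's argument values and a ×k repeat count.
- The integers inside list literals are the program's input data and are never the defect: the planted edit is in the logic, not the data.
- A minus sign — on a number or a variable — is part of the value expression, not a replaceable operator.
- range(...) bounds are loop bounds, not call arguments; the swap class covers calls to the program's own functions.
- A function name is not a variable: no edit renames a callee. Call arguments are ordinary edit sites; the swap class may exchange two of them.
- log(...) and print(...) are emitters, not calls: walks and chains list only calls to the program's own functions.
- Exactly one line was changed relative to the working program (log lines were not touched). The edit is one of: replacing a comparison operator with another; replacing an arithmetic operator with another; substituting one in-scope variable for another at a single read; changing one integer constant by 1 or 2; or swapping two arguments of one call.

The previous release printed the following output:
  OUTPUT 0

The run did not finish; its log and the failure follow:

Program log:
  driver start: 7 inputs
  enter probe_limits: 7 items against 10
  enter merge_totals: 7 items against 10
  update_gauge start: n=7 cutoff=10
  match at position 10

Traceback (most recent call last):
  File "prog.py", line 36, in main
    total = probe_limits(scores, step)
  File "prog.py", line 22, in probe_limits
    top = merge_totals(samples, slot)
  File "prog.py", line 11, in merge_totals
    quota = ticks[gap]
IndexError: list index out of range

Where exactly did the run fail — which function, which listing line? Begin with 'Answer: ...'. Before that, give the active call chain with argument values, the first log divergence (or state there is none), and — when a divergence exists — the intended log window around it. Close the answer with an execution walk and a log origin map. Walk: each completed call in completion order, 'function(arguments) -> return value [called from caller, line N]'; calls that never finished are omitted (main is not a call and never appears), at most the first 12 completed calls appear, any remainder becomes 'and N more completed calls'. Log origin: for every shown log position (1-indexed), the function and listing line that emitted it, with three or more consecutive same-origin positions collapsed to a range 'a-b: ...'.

Answer: the error was raised in merge_totals, line 11.
Key fact: Position 5 is the first bad log line: 'match at position 10' should read 'match at position 3'.
Call chain: main -> probe_limits([3, 7, 7, 10, 3, 6, 10], 10) (called at line 36) -> merge_totals([3, 7, 7, 10, 3, 6, 10], 10) (called at line 22).
First divergence: at position 5 the run shows 'match at position 10' where the working version logs 'match at position 3'.
Intended log window:
  3: enter merge_totals: 7 items against 10
  4: update_gauge start: n=7 cutoff=10
  5: match at position 3
  6: trim_outliers: inputs 30 and 3
Execution walk:
  update_gauge([3, 7, 7, 10, 3, 6, 10], 10) -> 10  [called from merge_totals, line 9]
Log origin:
  1: logged in main at line 35
  2: logged in probe_limits at line 21
  3: logged in merge_totals at line 8
  4: logged in update_gauge at line 2
  5: logged in merge_totals at line 10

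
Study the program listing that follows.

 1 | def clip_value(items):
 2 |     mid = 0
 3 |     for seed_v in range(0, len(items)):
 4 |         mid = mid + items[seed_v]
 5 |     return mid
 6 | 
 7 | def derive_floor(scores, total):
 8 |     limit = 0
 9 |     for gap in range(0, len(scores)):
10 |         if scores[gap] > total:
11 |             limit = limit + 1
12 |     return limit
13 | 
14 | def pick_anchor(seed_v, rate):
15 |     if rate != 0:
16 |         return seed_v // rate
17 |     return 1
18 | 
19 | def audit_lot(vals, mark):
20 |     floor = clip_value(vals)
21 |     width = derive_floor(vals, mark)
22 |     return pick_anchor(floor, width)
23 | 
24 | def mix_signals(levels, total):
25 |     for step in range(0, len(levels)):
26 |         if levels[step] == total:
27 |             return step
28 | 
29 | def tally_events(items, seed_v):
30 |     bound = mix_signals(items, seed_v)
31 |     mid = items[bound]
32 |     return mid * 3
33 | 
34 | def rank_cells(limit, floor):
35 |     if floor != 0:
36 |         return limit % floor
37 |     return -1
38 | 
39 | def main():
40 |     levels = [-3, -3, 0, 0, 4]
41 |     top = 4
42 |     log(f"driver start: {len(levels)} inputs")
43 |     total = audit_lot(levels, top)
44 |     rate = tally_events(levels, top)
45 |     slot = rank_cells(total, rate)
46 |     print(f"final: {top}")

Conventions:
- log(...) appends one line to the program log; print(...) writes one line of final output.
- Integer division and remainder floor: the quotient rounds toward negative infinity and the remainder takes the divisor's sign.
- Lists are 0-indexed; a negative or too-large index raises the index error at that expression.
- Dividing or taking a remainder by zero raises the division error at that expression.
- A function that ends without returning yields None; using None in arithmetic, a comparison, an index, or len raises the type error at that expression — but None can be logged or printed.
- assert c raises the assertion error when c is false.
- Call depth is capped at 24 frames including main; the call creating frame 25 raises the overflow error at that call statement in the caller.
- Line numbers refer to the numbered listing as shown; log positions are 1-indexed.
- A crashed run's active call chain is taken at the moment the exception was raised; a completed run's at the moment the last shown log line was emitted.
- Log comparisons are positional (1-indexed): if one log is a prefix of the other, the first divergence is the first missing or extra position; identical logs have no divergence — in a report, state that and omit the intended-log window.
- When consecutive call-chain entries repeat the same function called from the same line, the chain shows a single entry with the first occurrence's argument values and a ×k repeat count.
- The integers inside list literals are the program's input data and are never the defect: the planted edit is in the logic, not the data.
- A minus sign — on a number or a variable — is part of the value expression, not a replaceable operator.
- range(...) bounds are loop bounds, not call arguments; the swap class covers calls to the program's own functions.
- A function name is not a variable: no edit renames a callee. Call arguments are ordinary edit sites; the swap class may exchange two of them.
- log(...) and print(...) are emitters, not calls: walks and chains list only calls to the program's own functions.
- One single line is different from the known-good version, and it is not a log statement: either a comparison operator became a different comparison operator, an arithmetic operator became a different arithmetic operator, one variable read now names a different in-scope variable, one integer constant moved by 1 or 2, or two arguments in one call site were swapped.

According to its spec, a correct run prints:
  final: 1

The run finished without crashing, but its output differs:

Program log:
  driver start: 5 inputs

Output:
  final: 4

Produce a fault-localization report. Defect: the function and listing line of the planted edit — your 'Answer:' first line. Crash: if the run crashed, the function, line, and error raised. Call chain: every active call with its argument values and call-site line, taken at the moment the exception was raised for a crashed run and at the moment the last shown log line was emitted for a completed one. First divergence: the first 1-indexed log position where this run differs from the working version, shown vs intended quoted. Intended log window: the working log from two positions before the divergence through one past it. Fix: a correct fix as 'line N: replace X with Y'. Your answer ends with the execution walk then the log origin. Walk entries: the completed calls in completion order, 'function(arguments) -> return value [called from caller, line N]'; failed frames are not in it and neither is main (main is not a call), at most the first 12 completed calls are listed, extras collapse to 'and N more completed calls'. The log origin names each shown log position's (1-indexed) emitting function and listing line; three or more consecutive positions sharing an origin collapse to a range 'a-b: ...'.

Answer: the defect is in main at line 46.
Core observation: No log line changed; the fault shows up purely in the output.
Call chain: main.
First divergence: none; the two logs match at every position.
Execution walk:
  clip_value([-3, -3, 0, 0, 4]) -> -2  [called from audit_lot, line 20]
  derive_floor([-3, -3, 0, 0, 4], 4) -> 0  [called from audit_lot, line 21]
  pick_anchor(-2, 0) -> 1  [called from audit_lot, line 22]
  audit_lot([-3, -3, 0, 0, 4], 4) -> 1  [called from main, line 43]
  mix_signals([-3, -3, 0, 0, 4], 4) -> 4  [called from tally_events, line 30]
  tally_events([-3, -3, 0, 0, 4], 4) -> 12  [called from main, line 44]
  rank_cells(1, 12) -> 1  [called from main, line 45]
Log origins:
  1: emitted by main (line 42)
A correct fix: line 46: replace `top` with `slot`.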